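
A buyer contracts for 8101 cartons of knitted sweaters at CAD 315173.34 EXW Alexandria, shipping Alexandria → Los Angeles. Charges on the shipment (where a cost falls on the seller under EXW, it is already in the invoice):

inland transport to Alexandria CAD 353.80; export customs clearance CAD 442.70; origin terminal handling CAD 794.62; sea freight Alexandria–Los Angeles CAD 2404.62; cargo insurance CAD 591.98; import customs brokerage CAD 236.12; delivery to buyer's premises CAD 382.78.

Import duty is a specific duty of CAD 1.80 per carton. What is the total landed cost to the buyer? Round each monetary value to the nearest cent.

EXW: the seller makes goods available at their premises; the buyer bears all onward costs.
CIF value = EXW price + inland to port + export clearance + origin terminal + freight + insurance = 315173.34 + 353.80 + 442.70 + 794.62 + 2404.62 + 591.98 = 319761.06
Import duty = 8101 × 1.80 = 14581.80
Buyer bears: inland to port 353.80 + export clearance 442.70 + origin terminal 794.62 + freight 2404.62 + insurance 591.98 + brokerage 236.12 + delivery 382.78 + duty 14581.80 = 19788.42
Landed cost = invoice 315173.34 + 19788.42 = 334961.76

Total landed cost: CAD 334961.76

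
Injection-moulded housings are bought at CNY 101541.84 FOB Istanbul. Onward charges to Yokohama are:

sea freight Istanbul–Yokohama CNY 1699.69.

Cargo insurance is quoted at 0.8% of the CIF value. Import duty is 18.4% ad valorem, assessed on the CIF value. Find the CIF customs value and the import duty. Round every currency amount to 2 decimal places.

CIF value: CNY 104074.12; import duty: CNY 19149.64

Let C be the CIF value. C = FOB price + freight + 0.8% × C
C − 0.8% × C = 101541.84 + 1699.69
0.992 × C = 103241.53
C = 103241.53 / 0.992 = 104074.12
Insurance premium = 0.8% × 104074.12 = 832.59
Import duty = 104074.12 × 18.4% = 19149.64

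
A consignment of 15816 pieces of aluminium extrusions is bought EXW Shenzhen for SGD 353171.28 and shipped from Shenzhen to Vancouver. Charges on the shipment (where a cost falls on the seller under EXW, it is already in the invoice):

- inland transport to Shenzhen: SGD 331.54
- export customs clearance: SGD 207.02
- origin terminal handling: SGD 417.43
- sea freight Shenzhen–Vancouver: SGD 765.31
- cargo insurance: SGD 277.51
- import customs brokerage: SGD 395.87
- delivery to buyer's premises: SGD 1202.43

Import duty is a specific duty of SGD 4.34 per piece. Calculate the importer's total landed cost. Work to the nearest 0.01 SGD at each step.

Total landed cost: SGD 425409.83

EXW: the seller makes goods available at their premises; the buyer bears all onward costs.
CIF value = EXW price + inland to port + export clearance + origin terminal + freight + insurance = 353171.28 + 331.54 + 207.02 + 417.43 + 765.31 + 277.51 = 355170.09
Import duty = 15816 × 4.34 = 68641.44
Buyer bears: inland to port 331.54 + export clearance 207.02 + origin terminal 417.43 + freight 765.31 + insurance 277.51 + brokerage 395.87 + delivery 1202.43 + duty 68641.44 = 72238.55
Landed cost = invoice 353171.28 + 72238.55 = 425409.83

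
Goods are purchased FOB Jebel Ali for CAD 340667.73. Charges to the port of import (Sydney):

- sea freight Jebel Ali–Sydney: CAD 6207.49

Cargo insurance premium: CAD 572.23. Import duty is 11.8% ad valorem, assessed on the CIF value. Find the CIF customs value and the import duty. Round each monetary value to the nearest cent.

CIF = FOB price + freight + insurance
CIF = 340667.73 + 6207.49 + 572.23 = 347447.45
Import duty = 347447.45 × 11.8% = 40998.80

CIF value: CAD 347447.45; import duty: CAD 40998.80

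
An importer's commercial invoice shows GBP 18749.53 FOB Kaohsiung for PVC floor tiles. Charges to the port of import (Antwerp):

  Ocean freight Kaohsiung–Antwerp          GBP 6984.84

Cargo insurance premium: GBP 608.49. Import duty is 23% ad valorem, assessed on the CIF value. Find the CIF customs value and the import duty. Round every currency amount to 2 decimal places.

CIF value: GBP 26342.86; import duty: GBP 6058.86

CIF = FOB price + freight + insurance
CIF = 18749.53 + 6984.84 + 608.49 = 26342.86
Import duty = 26342.86 × 23% = 6058.86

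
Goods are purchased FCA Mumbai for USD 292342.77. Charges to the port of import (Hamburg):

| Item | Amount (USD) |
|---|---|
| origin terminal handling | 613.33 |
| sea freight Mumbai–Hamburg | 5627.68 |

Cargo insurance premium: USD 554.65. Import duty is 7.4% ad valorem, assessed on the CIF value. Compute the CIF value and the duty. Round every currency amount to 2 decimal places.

CIF = FCA price + pre-shipment costs + freight + insurance
CIF = 292342.77 + 613.33 + 5627.68 + 554.65 = 299138.43
Import duty = 299138.43 × 7.4% = 22136.24

CIF value: USD 299138.43; import duty: USD 22136.24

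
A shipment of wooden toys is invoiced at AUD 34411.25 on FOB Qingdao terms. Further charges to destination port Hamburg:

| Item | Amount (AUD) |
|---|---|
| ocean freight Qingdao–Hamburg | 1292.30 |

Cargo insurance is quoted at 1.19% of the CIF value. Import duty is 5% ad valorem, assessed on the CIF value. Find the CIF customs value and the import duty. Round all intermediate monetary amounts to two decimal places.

CIF value: AUD 36133.54; import duty: AUD 1806.68

Let C be the CIF value. C = FOB price + freight + 1.19% × C
C − 1.19% × C = 34411.25 + 1292.30
0.9881 × C = 35703.55
C = 35703.55 / 0.9881 = 36133.54
Insurance premium = 1.19% × 36133.54 = 429.99
Import duty = 36133.54 × 5% = 1806.68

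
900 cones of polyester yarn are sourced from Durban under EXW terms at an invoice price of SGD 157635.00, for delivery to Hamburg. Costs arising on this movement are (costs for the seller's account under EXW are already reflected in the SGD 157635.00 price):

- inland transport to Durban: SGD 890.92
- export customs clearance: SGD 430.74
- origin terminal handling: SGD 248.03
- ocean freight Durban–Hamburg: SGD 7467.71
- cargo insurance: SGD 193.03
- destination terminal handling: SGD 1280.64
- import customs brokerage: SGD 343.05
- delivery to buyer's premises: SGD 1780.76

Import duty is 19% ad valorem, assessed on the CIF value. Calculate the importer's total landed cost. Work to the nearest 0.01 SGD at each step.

EXW: the seller makes goods available at their premises; the buyer bears all onward costs.
CIF value = EXW price + inland to port + export clearance + origin terminal + freight + insurance = 157635.00 + 890.92 + 430.74 + 248.03 + 7467.71 + 193.03 = 166865.43
Import duty = 166865.43 × 19% = 31704.43
Buyer bears: inland to port 890.92 + export clearance 430.74 + origin terminal 248.03 + freight 7467.71 + insurance 193.03 + destination terminal 1280.64 + brokerage 343.05 + delivery 1780.76 + duty 31704.43 = 44339.31
Landed cost = invoice 157635.00 + 44339.31 = 201974.31

Total landed cost: SGD 201974.31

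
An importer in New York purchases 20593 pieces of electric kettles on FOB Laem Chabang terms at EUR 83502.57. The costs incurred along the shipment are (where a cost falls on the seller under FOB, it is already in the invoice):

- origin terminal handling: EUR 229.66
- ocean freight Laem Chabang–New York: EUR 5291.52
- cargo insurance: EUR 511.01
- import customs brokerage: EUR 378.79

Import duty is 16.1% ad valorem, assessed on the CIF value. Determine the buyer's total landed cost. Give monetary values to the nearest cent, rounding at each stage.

FOB: the seller bears costs until goods are on board at the origin port; the buyer bears freight, insurance and all costs thereafter.
Already in the invoice (seller's account under FOB): origin terminal — exclude.
CIF value = FOB price + freight + insurance = 83502.57 + 5291.52 + 511.01 = 89305.10
Import duty = 89305.10 × 16.1% = 14378.12
Buyer bears: freight 5291.52 + insurance 511.01 + brokerage 378.79 + duty 14378.12 = 20559.44
Landed cost = invoice 83502.57 + 20559.44 = 104062.01

Total landed cost: EUR 104062.01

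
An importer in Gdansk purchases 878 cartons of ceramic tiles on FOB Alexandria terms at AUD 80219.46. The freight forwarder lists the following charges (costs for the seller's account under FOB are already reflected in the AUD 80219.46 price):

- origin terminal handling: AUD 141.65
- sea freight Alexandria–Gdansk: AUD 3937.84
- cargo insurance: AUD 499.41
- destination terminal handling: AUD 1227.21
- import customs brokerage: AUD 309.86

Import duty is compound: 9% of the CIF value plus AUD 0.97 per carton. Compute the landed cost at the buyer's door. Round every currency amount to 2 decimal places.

Total landed cost: AUD 94664.54

FOB: the seller bears costs until goods are on board at the origin port; the buyer bears freight, insurance and all costs thereafter.
Already in the invoice (seller's account under FOB): origin terminal — exclude.
CIF value = FOB price + freight + insurance = 80219.46 + 3937.84 + 499.41 = 84656.71
Ad valorem component: 84656.71 × 9% = 7619.10
Specific component: 878 × 0.97 = 851.66
Import duty = 7619.10 + 851.66 = 8470.76
Buyer bears: freight 3937.84 + insurance 499.41 + destination terminal 1227.21 + brokerage 309.86 + duty 8470.76 = 14445.08
Landed cost = invoice 80219.46 + 14445.08 = 94664.54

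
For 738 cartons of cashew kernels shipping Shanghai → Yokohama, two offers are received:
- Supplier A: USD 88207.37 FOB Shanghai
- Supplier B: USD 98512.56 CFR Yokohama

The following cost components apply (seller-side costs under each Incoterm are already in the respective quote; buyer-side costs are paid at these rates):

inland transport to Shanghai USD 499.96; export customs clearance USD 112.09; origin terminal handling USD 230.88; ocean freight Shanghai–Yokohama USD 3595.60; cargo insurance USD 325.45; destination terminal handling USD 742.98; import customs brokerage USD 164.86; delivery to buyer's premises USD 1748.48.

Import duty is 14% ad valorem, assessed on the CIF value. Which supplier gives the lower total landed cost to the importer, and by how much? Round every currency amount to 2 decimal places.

Supplier A is cheaper by USD 7648.93

Supplier A (FOB):
CIF value = FOB price + freight + insurance = 88207.37 + 3595.60 + 325.45 = 92128.42
Import duty = 92128.42 × 14% = 12897.98
Buyer bears (A): 3595.60 + 325.45 + 742.98 + 164.86 + 1748.48 = 6577.37
Landed cost (A) = invoice 88207.37 + 6577.37 + duty 12897.98 = 107682.72
Supplier B (CFR):
CIF value = CFR price + insurance = 98512.56 + 325.45 = 98838.01
Import duty = 98838.01 × 14% = 13837.32
Buyer bears (B): 325.45 + 742.98 + 164.86 + 1748.48 = 2981.77
Landed cost (B) = invoice 98512.56 + 2981.77 + duty 13837.32 = 115331.65
Difference = |107682.72 − 115331.65| = 7648.93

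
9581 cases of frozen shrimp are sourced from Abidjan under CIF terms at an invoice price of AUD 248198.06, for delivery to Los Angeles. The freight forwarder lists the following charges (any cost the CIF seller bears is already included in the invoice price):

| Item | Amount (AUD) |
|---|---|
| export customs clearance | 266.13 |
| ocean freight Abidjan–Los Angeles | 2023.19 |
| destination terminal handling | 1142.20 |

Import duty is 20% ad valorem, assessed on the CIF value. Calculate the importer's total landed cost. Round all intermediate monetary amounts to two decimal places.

CIF: the seller pays costs through ocean freight and marine insurance to the destination port.
Already in the invoice (seller's account under CIF): export clearance, freight — exclude.
The CIF price already equals the CIF value: 248198.06
Import duty = 248198.06 × 20% = 49639.61
Buyer bears: destination terminal 1142.20 + duty 49639.61 = 50781.81
Landed cost = invoice 248198.06 + 50781.81 = 298979.87

Total landed cost: AUD 298979.87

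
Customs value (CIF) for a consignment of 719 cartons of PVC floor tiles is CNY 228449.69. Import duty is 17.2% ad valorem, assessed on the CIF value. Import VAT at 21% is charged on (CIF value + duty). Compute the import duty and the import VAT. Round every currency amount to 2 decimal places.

Import duty: CNY 39293.35; import VAT: CNY 56226.04

Import duty = 228449.69 × 17.2% = 39293.35
VAT base = CIF + duty = 228449.69 + 39293.35 = 267743.04
Import VAT = 267743.04 × 21% = 56226.04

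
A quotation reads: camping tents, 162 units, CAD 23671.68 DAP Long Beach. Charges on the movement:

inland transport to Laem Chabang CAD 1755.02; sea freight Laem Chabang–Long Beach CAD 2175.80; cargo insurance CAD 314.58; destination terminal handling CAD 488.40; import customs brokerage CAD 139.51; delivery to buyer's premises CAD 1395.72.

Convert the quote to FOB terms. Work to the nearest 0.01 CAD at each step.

Not relevant to the conversion: inland to port — on the seller under both DAP and FOB; already in the DAP price and stays in the FOB price. brokerage — on the buyer under both terms; not part of either seller's price.
From DAP to FOB, the seller no longer bears: freight, insurance, destination terminal, delivery.
FOB price = 23671.68 − 2175.80 − 314.58 − 488.40 − 1395.72 = 19297.18

FOB price: CAD 19297.18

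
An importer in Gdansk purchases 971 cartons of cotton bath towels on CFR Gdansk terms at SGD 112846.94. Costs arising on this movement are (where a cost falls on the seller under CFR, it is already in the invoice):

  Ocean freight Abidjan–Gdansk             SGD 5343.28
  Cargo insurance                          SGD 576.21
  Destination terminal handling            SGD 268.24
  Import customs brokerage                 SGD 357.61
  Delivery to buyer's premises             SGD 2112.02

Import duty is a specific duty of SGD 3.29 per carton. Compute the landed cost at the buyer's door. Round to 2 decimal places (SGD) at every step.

Total landed cost: SGD 119355.61

CFR: the seller pays costs through ocean freight to the destination port, but not insurance.
Already in the invoice (seller's account under CFR): freight — exclude.
CIF value = CFR price + insurance = 112846.94 + 576.21 = 113423.15
Import duty = 971 × 3.29 = 3194.59
Buyer bears: insurance 576.21 + destination terminal 268.24 + brokerage 357.61 + delivery 2112.02 + duty 3194.59 = 6508.67
Landed cost = invoice 112846.94 + 6508.67 = 119355.61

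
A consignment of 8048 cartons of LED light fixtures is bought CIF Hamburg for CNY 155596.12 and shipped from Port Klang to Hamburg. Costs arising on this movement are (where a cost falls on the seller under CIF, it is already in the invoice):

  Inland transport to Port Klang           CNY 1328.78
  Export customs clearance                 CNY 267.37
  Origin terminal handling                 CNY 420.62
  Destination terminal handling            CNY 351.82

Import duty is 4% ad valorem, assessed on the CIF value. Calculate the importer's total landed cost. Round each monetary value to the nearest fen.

CIF: the seller pays costs through ocean freight and marine insurance to the destination port.
Already in the invoice (seller's account under CIF): inland to port, export clearance, origin terminal — exclude.
The CIF price already equals the CIF value: 155596.12
Import duty = 155596.12 × 4% = 6223.84
Buyer bears: destination terminal 351.82 + duty 6223.84 = 6575.66
Landed cost = invoice 155596.12 + 6575.66 = 162171.78

Total landed cost: CNY 162171.78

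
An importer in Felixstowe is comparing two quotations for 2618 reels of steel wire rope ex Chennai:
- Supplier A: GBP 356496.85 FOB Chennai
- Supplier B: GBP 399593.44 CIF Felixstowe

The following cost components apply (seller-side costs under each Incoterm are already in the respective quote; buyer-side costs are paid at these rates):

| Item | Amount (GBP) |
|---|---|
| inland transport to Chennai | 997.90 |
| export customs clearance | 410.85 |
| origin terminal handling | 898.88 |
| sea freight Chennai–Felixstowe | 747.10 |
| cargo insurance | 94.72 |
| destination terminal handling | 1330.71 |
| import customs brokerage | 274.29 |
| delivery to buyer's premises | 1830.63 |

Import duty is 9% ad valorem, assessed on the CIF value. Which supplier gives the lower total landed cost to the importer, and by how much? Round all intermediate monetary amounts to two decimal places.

Supplier A (FOB):
CIF value = FOB price + freight + insurance = 356496.85 + 747.10 + 94.72 = 357338.67
Import duty = 357338.67 × 9% = 32160.48
Buyer bears (A): 747.10 + 94.72 + 1330.71 + 274.29 + 1830.63 = 4277.45
Landed cost (A) = invoice 356496.85 + 4277.45 + duty 32160.48 = 392934.78
Supplier B (CIF):
The CIF price already equals the CIF value: 399593.44
Import duty = 399593.44 × 9% = 35963.41
Buyer bears (B): 1330.71 + 274.29 + 1830.63 = 3435.63
Landed cost (B) = invoice 399593.44 + 3435.63 + duty 35963.41 = 438992.48
Difference = |392934.78 − 438992.48| = 46057.70

Supplier A is cheaper by GBP 46057.70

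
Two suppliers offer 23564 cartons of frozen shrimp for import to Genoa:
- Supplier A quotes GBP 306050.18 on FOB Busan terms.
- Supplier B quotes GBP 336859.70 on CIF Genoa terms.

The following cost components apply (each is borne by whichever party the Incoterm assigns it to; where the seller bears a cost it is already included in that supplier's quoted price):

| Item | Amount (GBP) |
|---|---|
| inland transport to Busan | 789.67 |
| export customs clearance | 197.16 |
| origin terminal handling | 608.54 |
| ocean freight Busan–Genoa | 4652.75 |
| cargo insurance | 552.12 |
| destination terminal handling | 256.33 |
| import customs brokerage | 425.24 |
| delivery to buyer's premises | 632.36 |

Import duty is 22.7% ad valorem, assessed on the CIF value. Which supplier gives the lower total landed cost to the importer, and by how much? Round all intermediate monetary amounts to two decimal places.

Supplier A is cheaper by GBP 31416.90

Supplier A (FOB):
CIF value = FOB price + freight + insurance = 306050.18 + 4652.75 + 552.12 = 311255.05
Import duty = 311255.05 × 22.7% = 70654.90
Buyer bears (A): 4652.75 + 552.12 + 256.33 + 425.24 + 632.36 = 6518.80
Landed cost (A) = invoice 306050.18 + 6518.80 + duty 70654.90 = 383223.88
Supplier B (CIF):
The CIF price already equals the CIF value: 336859.70
Import duty = 336859.70 × 22.7% = 76467.15
Buyer bears (B): 256.33 + 425.24 + 632.36 = 1313.93
Landed cost (B) = invoice 336859.70 + 1313.93 + duty 76467.15 = 414640.78
Difference = |383223.88 − 414640.78| = 31416.90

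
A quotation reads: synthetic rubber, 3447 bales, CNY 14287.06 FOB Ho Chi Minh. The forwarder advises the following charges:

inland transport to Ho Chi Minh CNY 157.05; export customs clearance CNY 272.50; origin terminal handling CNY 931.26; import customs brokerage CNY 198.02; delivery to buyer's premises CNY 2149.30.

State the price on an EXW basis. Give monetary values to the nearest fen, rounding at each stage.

EXW price: CNY 12926.25

Not relevant to the conversion: delivery, brokerage — on the buyer under both terms; not part of either seller's price.
From FOB to EXW, the seller no longer bears: inland to port, export clearance, origin terminal.
EXW price = 14287.06 − 157.05 − 272.50 − 931.26 = 12926.25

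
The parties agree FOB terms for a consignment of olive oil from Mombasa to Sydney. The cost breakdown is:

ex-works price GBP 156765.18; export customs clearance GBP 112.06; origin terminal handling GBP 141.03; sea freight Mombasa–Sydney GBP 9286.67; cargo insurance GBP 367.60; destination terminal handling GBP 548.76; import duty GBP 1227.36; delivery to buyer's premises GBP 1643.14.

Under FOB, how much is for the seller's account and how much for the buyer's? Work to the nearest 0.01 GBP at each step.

Seller: GBP 157018.27; buyer: GBP 13073.53

FOB: the seller bears costs until goods are on board at the origin port; the buyer bears freight, insurance and all costs thereafter.
Seller's account: goods 156765.18 + export clearance 112.06 + origin terminal 141.03 = 157018.27
Buyer's account: freight 9286.67 + insurance 367.60 + destination terminal 548.76 + duty 1227.36 + delivery 1643.14 = 13073.53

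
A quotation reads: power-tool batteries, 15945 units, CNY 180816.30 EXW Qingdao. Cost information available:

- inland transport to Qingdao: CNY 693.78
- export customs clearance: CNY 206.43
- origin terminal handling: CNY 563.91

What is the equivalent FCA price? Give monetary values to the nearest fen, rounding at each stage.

FCA price: CNY 181716.51

Not relevant to the conversion: origin terminal — on the buyer under both terms; not part of either seller's price.
From EXW to FCA, the seller additionally bears: inland to port, export clearance.
FCA price = 180816.30 + 693.78 + 206.43 = 181716.51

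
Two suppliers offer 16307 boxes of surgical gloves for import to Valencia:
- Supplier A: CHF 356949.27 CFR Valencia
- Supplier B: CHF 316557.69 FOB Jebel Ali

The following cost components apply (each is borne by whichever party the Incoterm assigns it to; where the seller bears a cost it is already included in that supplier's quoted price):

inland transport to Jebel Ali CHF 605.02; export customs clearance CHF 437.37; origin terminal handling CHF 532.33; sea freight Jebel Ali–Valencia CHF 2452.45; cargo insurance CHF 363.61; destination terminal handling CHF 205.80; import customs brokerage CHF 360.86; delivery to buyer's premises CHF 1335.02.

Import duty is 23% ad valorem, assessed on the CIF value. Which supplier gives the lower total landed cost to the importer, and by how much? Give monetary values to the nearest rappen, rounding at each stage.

Supplier A (CFR):
CIF value = CFR price + insurance = 356949.27 + 363.61 = 357312.88
Import duty = 357312.88 × 23% = 82181.96
Buyer bears (A): 363.61 + 205.80 + 360.86 + 1335.02 = 2265.29
Landed cost (A) = invoice 356949.27 + 2265.29 + duty 82181.96 = 441396.52
Supplier B (FOB):
CIF value = FOB price + freight + insurance = 316557.69 + 2452.45 + 363.61 = 319373.75
Import duty = 319373.75 × 23% = 73455.96
Buyer bears (B): 2452.45 + 363.61 + 205.80 + 360.86 + 1335.02 = 4717.74
Landed cost (B) = invoice 316557.69 + 4717.74 + duty 73455.96 = 394731.39
Difference = |441396.52 − 394731.39| = 46665.13

Supplier B is cheaper by CHF 46665.13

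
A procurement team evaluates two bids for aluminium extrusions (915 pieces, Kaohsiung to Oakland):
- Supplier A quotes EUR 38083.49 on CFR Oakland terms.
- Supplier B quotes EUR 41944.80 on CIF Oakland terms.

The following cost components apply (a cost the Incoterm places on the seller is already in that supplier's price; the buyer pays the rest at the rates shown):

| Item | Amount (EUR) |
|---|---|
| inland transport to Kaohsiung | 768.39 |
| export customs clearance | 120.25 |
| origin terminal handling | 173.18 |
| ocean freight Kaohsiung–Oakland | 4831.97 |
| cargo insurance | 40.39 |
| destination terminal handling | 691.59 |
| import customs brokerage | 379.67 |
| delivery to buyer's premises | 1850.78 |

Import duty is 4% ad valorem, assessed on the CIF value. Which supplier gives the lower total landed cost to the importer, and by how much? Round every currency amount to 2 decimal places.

Supplier A is cheaper by EUR 3973.75

Supplier A (CFR):
CIF value = CFR price + insurance = 38083.49 + 40.39 = 38123.88
Import duty = 38123.88 × 4% = 1524.96
Buyer bears (A): 40.39 + 691.59 + 379.67 + 1850.78 = 2962.43
Landed cost (A) = invoice 38083.49 + 2962.43 + duty 1524.96 = 42570.88
Supplier B (CIF):
The CIF price already equals the CIF value: 41944.80
Import duty = 41944.80 × 4% = 1677.79
Buyer bears (B): 691.59 + 379.67 + 1850.78 = 2922.04
Landed cost (B) = invoice 41944.80 + 2922.04 + duty 1677.79 = 46544.63
Difference = |42570.88 − 46544.63| = 3973.75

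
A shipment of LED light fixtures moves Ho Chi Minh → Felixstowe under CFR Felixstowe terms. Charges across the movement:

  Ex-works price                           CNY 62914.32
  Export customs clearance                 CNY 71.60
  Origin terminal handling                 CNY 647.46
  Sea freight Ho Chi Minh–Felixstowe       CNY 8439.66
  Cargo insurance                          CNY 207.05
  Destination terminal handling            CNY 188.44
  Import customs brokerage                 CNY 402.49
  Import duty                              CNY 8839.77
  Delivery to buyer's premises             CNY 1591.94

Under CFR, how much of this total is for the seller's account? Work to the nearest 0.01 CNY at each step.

Seller's account: CNY 72073.04

CFR: the seller pays costs through ocean freight to the destination port, but not insurance.
Seller's account: goods 62914.32 + export clearance 71.60 + origin terminal 647.46 + freight 8439.66 = 72073.04
Buyer's account: insurance 207.05 + destination terminal 188.44 + brokerage 402.49 + duty 8839.77 + delivery 1591.94 = 11229.69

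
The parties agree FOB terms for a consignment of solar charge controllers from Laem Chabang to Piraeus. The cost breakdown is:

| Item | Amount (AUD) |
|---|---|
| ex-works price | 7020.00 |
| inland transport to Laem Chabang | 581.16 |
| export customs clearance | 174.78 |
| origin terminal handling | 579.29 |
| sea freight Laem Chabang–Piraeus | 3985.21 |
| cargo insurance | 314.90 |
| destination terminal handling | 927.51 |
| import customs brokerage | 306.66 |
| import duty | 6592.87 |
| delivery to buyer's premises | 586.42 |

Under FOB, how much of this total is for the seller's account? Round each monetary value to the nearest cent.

FOB: the seller bears costs until goods are on board at the origin port; the buyer bears freight, insurance and all costs thereafter.
Seller's account: goods 7020.00 + inland to port 581.16 + export clearance 174.78 + origin terminal 579.29 = 8355.23
Buyer's account: freight 3985.21 + insurance 314.90 + destination terminal 927.51 + brokerage 306.66 + duty 6592.87 + delivery 586.42 = 12713.57

Seller's account: AUD 8355.23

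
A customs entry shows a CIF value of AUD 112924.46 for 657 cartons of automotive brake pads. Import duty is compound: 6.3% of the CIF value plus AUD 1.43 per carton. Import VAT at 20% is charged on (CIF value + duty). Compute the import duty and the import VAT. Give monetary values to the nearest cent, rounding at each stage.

Ad valorem component: 112924.46 × 6.3% = 7114.24
Specific component: 657 × 1.43 = 939.51
Import duty = 7114.24 + 939.51 = 8053.75
VAT base = CIF + duty = 112924.46 + 8053.75 = 120978.21
Import VAT = 120978.21 × 20% = 24195.64

Import duty: AUD 8053.75; import VAT: AUD 24195.64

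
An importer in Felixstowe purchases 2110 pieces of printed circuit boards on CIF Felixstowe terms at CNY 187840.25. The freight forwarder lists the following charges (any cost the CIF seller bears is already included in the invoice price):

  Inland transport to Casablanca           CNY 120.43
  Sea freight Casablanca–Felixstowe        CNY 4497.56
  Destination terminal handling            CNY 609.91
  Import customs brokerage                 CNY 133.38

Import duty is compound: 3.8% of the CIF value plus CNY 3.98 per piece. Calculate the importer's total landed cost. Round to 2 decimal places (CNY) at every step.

CIF: the seller pays costs through ocean freight and marine insurance to the destination port.
Already in the invoice (seller's account under CIF): inland to port, freight — exclude.
The CIF price already equals the CIF value: 187840.25
Ad valorem component: 187840.25 × 3.8% = 7137.93
Specific component: 2110 × 3.98 = 8397.80
Import duty = 7137.93 + 8397.80 = 15535.73
Buyer bears: destination terminal 609.91 + brokerage 133.38 + duty 15535.73 = 16279.02
Landed cost = invoice 187840.25 + 16279.02 = 204119.27

Total landed cost: CNY 204119.27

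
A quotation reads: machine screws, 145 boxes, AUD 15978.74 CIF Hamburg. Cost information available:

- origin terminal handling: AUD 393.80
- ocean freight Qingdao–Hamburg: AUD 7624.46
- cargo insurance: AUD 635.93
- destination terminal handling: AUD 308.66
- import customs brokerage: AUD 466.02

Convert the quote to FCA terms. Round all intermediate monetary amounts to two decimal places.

Not relevant to the conversion: destination terminal, brokerage — on the buyer under both terms; not part of either seller's price.
From CIF to FCA, the seller no longer bears: origin terminal, freight, insurance.
FCA price = 15978.74 − 393.80 − 7624.46 − 635.93 = 7324.55

FCA price: AUD 7324.55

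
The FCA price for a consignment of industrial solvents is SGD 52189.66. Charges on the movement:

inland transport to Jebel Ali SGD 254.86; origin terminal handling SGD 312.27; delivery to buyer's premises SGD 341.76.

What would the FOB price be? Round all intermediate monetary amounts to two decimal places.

FOB price: SGD 52501.93

Not relevant to the conversion: inland to port — on the seller under both FCA and FOB; already in the FCA price and stays in the FOB price. delivery — on the buyer under both terms; not part of either seller's price.
From FCA to FOB, the seller additionally bears: origin terminal.
FOB price = 52189.66 + 312.27 = 52501.93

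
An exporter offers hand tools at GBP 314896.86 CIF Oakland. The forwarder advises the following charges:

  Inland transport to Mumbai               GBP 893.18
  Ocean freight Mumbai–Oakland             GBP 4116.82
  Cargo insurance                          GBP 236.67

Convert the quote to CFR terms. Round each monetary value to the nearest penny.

Not relevant to the conversion: freight, inland to port — on the seller under both CIF and CFR; already in the CIF price and stays in the CFR price.
From CIF to CFR, the seller no longer bears: insurance.
CFR price = 314896.86 − 236.67 = 314660.19

CFR price: GBP 314660.19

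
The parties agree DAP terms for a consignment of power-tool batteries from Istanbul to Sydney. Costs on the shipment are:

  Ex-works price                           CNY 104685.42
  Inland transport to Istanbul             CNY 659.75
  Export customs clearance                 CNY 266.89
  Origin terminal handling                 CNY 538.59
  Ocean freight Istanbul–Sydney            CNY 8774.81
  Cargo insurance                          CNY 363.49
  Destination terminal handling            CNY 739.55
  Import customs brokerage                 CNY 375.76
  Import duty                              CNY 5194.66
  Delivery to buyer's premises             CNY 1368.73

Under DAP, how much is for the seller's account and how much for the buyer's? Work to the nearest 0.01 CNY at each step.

Seller: CNY 117397.23; buyer: CNY 5570.42

DAP: the seller bears all costs to the named destination except import duty and clearance.
Seller's account: goods 104685.42 + inland to port 659.75 + export clearance 266.89 + origin terminal 538.59 + freight 8774.81 + insurance 363.49 + destination terminal 739.55 + delivery 1368.73 = 117397.23
Buyer's account: brokerage 375.76 + duty 5194.66 = 5570.42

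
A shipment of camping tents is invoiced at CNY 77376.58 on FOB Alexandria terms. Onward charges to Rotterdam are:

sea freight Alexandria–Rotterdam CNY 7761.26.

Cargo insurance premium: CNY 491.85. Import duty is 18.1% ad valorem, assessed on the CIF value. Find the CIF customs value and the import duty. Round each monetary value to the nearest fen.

CIF value: CNY 85629.69; import duty: CNY 15498.97

CIF = FOB price + freight + insurance
CIF = 77376.58 + 7761.26 + 491.85 = 85629.69
Import duty = 85629.69 × 18.1% = 15498.97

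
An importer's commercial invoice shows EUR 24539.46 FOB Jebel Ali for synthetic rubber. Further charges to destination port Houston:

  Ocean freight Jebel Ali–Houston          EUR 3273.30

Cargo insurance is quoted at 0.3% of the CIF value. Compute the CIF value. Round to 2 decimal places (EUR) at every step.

CIF value: EUR 27896.45

Let C be the CIF value. C = FOB price + freight + 0.3% × C
C − 0.3% × C = 24539.46 + 3273.30
0.997 × C = 27812.76
C = 27812.76 / 0.997 = 27896.45
Insurance premium = 0.3% × 27896.45 = 83.69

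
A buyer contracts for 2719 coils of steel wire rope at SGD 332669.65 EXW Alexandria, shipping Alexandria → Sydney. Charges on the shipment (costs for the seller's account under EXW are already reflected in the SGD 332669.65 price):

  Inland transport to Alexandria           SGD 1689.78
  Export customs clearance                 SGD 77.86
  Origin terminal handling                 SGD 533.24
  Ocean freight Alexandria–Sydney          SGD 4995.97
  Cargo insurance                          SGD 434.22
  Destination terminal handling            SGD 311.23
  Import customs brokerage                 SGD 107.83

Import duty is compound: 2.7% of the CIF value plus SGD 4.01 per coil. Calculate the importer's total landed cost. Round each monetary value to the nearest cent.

Total landed cost: SGD 360913.79

EXW: the seller makes goods available at their premises; the buyer bears all onward costs.
CIF value = EXW price + inland to port + export clearance + origin terminal + freight + insurance = 332669.65 + 1689.78 + 77.86 + 533.24 + 4995.97 + 434.22 = 340400.72
Ad valorem component: 340400.72 × 2.7% = 9190.82
Specific component: 2719 × 4.01 = 10903.19
Import duty = 9190.82 + 10903.19 = 20094.01
Buyer bears: inland to port 1689.78 + export clearance 77.86 + origin terminal 533.24 + freight 4995.97 + insurance 434.22 + destination terminal 311.23 + brokerage 107.83 + duty 20094.01 = 28244.14
Landed cost = invoice 332669.65 + 28244.14 = 360913.79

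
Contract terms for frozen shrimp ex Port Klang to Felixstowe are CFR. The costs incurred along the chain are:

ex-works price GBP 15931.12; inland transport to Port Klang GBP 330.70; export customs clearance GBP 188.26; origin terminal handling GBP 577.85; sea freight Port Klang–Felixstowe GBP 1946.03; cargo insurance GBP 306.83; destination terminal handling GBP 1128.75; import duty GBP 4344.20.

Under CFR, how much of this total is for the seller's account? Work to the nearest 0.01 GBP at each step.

CFR: the seller pays costs through ocean freight to the destination port, but not insurance.
Seller's account: goods 15931.12 + inland to port 330.70 + export clearance 188.26 + origin terminal 577.85 + freight 1946.03 = 18973.96
Buyer's account: insurance 306.83 + destination terminal 1128.75 + duty 4344.20 = 5779.78

Seller's account: GBP 18973.96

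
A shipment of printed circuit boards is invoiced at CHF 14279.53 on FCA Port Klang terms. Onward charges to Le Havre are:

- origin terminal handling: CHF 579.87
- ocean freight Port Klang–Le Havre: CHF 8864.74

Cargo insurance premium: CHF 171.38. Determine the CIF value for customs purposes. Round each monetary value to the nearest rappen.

CIF value: CHF 23895.52

CIF = FCA price + pre-shipment costs + freight + insurance
CIF = 14279.53 + 579.87 + 8864.74 + 171.38 = 23895.52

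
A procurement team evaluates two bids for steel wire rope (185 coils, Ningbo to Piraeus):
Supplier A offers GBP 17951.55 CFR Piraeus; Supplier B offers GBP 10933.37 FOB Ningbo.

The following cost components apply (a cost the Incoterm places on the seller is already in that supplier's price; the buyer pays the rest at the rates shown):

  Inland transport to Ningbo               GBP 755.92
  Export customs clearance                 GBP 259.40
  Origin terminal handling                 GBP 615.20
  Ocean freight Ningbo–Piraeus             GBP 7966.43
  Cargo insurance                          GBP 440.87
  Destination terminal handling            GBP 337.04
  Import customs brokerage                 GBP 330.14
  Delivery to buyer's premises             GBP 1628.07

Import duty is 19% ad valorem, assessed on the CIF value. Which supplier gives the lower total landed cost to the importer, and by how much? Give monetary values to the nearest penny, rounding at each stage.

Supplier A is cheaper by GBP 1128.42

Supplier A (CFR):
CIF value = CFR price + insurance = 17951.55 + 440.87 = 18392.42
Import duty = 18392.42 × 19% = 3494.56
Buyer bears (A): 440.87 + 337.04 + 330.14 + 1628.07 = 2736.12
Landed cost (A) = invoice 17951.55 + 2736.12 + duty 3494.56 = 24182.23
Supplier B (FOB):
CIF value = FOB price + freight + insurance = 10933.37 + 7966.43 + 440.87 = 19340.67
Import duty = 19340.67 × 19% = 3674.73
Buyer bears (B): 7966.43 + 440.87 + 337.04 + 330.14 + 1628.07 = 10702.55
Landed cost (B) = invoice 10933.37 + 10702.55 + duty 3674.73 = 25310.65
Difference = |24182.23 − 25310.65| = 1128.42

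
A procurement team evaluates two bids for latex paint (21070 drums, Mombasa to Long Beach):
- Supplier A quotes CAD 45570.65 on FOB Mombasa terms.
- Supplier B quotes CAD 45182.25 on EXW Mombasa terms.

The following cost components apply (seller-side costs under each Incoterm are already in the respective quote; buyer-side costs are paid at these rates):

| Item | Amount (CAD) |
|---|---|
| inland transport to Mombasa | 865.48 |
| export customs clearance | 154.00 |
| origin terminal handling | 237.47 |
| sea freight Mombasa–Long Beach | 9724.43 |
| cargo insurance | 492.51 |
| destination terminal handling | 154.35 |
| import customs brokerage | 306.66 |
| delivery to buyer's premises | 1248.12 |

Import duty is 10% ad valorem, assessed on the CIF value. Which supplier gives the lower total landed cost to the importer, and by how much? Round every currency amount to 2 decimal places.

Supplier A (FOB):
CIF value = FOB price + freight + insurance = 45570.65 + 9724.43 + 492.51 = 55787.59
Import duty = 55787.59 × 10% = 5578.76
Buyer bears (A): 9724.43 + 492.51 + 154.35 + 306.66 + 1248.12 = 11926.07
Landed cost (A) = invoice 45570.65 + 11926.07 + duty 5578.76 = 63075.48
Supplier B (EXW):
CIF value = EXW price + inland to port + export clearance + origin terminal + freight + insurance = 45182.25 + 865.48 + 154.00 + 237.47 + 9724.43 + 492.51 = 56656.14
Import duty = 56656.14 × 10% = 5665.61
Buyer bears (B): 865.48 + 154.00 + 237.47 + 9724.43 + 492.51 + 154.35 + 306.66 + 1248.12 = 13183.02
Landed cost (B) = invoice 45182.25 + 13183.02 + duty 5665.61 = 64030.88
Difference = |63075.48 − 64030.88| = 955.40

Supplier A is cheaper by CAD 955.40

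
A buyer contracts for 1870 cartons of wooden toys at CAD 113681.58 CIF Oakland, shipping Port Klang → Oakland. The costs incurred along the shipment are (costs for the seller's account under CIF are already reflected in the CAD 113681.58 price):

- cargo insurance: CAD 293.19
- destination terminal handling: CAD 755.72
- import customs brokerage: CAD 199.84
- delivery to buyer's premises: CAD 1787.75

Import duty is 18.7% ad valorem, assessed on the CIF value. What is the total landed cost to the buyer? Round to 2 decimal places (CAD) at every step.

Total landed cost: CAD 137683.35

CIF: the seller pays costs through ocean freight and marine insurance to the destination port.
Already in the invoice (seller's account under CIF): insurance — exclude.
The CIF price already equals the CIF value: 113681.58
Import duty = 113681.58 × 18.7% = 21258.46
Buyer bears: destination terminal 755.72 + brokerage 199.84 + delivery 1787.75 + duty 21258.46 = 24001.77
Landed cost = invoice 113681.58 + 24001.77 = 137683.35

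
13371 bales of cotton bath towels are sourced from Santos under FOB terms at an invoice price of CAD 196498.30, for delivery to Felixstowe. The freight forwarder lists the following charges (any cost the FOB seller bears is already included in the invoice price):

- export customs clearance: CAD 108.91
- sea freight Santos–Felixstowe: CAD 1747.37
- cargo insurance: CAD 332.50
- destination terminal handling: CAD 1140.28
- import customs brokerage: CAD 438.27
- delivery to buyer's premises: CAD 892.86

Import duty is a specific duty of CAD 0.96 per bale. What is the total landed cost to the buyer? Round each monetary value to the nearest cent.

FOB: the seller bears costs until goods are on board at the origin port; the buyer bears freight, insurance and all costs thereafter.
Already in the invoice (seller's account under FOB): export clearance — exclude.
CIF value = FOB price + freight + insurance = 196498.30 + 1747.37 + 332.50 = 198578.17
Import duty = 13371 × 0.96 = 12836.16
Buyer bears: freight 1747.37 + insurance 332.50 + destination terminal 1140.28 + brokerage 438.27 + delivery 892.86 + duty 12836.16 = 17387.44
Landed cost = invoice 196498.30 + 17387.44 = 213885.74

Total landed cost: CAD 213885.74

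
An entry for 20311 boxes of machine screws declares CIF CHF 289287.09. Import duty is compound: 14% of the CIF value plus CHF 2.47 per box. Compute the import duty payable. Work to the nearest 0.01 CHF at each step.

Ad valorem component: 289287.09 × 14% = 40500.19
Specific component: 20311 × 2.47 = 50168.17
Import duty = 40500.19 + 50168.17 = 90668.36

Import duty: CHF 90668.36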